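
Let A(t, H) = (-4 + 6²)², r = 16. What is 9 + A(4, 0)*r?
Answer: 16393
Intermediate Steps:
A(t, H) = 1024 (A(t, H) = (-4 + 36)² = 32² = 1024)
9 + A(4, 0)*r = 9 + 1024*16 = 9 + 16384 = 16393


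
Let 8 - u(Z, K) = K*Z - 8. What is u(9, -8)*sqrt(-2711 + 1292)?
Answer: 88*I*sqrt(1419) ≈ 3314.9*I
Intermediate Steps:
u(Z, K) = 16 - K*Z (u(Z, K) = 8 - (K*Z - 8) = 8 - (-8 + K*Z) = 8 + (8 - K*Z) = 16 - K*Z)
u(9, -8)*sqrt(-2711 + 1292) = (16 - 1*(-8)*9)*sqrt(-2711 + 1292) = (16 + 72)*sqrt(-1419) = 88*(I*sqrt(1419)) = 88*I*sqrt(1419)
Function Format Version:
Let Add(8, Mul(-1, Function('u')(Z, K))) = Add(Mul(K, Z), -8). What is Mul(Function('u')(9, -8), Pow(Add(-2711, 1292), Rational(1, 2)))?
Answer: Mul(88, I, Pow(1419, Rational(1, 2))) ≈ Mul(3314.9, I)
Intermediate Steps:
Function('u')(Z, K) = Add(16, Mul(-1, K, Z)) (Function('u')(Z, K) = Add(8, Mul(-1, Add(Mul(K, Z), -8))) = Add(8, Mul(-1, Add(-8, Mul(K, Z)))) = Add(8, Add(8, Mul(-1, K, Z))) = Add(16, Mul(-1, K, Z)))
Mul(Function('u')(9, -8), Pow(Add(-2711, 1292), Rational(1, 2))) = Mul(Add(16, Mul(-1, -8, 9)), Pow(Add(-2711, 1292), Rational(1, 2))) = Mul(Add(16, 72), Pow(-1419, Rational(1, 2))) = Mul(88, Mul(I, Pow(1419, Rational(1, 2)))) = Mul(88, I, Pow(1419, Rational(1, 2)))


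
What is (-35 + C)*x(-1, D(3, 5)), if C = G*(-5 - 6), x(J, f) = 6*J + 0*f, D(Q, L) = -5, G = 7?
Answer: 672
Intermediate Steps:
x(J, f) = 6*J (x(J, f) = 6*J + 0 = 6*J)
C = -77 (C = 7*(-5 - 6) = 7*(-11) = -77)
(-35 + C)*x(-1, D(3, 5)) = (-35 - 77)*(6*(-1)) = -112*(-6) = 672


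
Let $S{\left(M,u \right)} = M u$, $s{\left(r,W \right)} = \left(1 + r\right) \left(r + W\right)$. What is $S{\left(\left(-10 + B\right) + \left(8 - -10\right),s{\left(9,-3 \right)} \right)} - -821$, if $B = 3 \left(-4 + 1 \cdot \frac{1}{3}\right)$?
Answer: $641$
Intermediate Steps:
$B = -11$ ($B = 3 \left(-4 + 1 \cdot \frac{1}{3}\right) = 3 \left(-4 + \frac{1}{3}\right) = 3 \left(- \frac{11}{3}\right) = -11$)
$s{\left(r,W \right)} = \left(1 + r\right) \left(W + r\right)$
$S{\left(\left(-10 + B\right) + \left(8 - -10\right),s{\left(9,-3 \right)} \right)} - -821 = \left(\left(-10 - 11\right) + \left(8 - -10\right)\right) \left(-3 + 9 + 9^{2} - 27\right) - -821 = \left(-21 + \left(8 + 10\right)\right) \left(-3 + 9 + 81 - 27\right) + 821 = \left(-21 + 18\right) 60 + 821 = \left(-3\right) 60 + 821 = -180 + 821 = 641$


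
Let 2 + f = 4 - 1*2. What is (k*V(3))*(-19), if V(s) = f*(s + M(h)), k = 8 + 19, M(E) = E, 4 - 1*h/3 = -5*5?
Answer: 0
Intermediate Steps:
h = 87 (h = 12 - (-15)*5 = 12 - 3*(-25) = 12 + 75 = 87)
k = 27
f = 0 (f = -2 + (4 - 1*2) = -2 + (4 - 2) = -2 + 2 = 0)
V(s) = 0 (V(s) = 0*(s + 87) = 0*(87 + s) = 0)
(k*V(3))*(-19) = (27*0)*(-19) = 0*(-19) = 0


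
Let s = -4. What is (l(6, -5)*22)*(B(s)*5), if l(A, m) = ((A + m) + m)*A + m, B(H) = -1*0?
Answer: 0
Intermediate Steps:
B(H) = 0
l(A, m) = m + A*(A + 2*m) (l(A, m) = (A + 2*m)*A + m = A*(A + 2*m) + m = m + A*(A + 2*m))
(l(6, -5)*22)*(B(s)*5) = ((-5 + 6**2 + 2*6*(-5))*22)*(0*5) = ((-5 + 36 - 60)*22)*0 = -29*22*0 = -638*0 = 0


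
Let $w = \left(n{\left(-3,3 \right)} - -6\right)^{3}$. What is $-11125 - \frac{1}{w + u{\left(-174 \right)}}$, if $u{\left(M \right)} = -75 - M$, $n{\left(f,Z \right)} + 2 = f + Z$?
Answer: $- \frac{1813376}{163} \approx -11125.0$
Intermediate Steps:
$n{\left(f,Z \right)} = -2 + Z + f$ ($n{\left(f,Z \right)} = -2 + \left(f + Z\right) = -2 + \left(Z + f\right) = -2 + Z + f$)
$w = 64$ ($w = \left(\left(-2 + 3 - 3\right) - -6\right)^{3} = \left(-2 + 6\right)^{3} = 4^{3} = 64$)
$-11125 - \frac{1}{w + u{\left(-174 \right)}} = -11125 - \frac{1}{64 - -99} = -11125 - \frac{1}{64 + \left(-75 + 174\right)} = -11125 - \frac{1}{64 + 99} = -11125 - \frac{1}{163} = - \frac{1813376}{163}$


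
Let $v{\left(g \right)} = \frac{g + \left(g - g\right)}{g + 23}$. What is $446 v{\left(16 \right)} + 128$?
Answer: $\frac{12128}{39} \approx 310.97$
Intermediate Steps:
$v{\left(g \right)} = \frac{g}{23 + g}$ ($v{\left(g \right)} = \frac{g + 0}{23 + g} = \frac{g}{23 + g}$)
$446 v{\left(16 \right)} + 128 = 446 \frac{16}{23 + 16} + 128 = 446 \cdot \frac{16}{39} + 128 = \frac{7136}{39} + 128 = \frac{12128}{39}$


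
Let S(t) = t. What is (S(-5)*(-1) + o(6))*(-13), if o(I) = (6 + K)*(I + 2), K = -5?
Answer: -169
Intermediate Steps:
o(I) = 2 + I (o(I) = (6 - 5)*(I + 2) = 1*(2 + I) = 2 + I)
(S(-5)*(-1) + o(6))*(-13) = (-5*(-1) + (2 + 6))*(-13) = (5 + 8)*(-13) = 13*(-13) = -169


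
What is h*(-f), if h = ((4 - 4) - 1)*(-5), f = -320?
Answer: 1600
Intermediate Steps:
h = 5 (h = (0 - 1)*(-5) = -1*(-5) = 5)
h*(-f) = 5*(-1*(-320)) = 5*320 = 1600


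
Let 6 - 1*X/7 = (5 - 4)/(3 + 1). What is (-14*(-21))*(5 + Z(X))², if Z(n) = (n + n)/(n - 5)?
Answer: 103363442/6627 ≈ 15597.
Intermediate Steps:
X = 161/4 (X = 42 - 7*(5 - 4)/(3 + 1) = 42 - 7/4 = 161/4 ≈ 40.250)
Z(n) = 2*n/(-5 + n) (Z(n) = (2*n)/(-5 + n) = 2*n/(-5 + n))
(-14*(-21))*(5 + Z(X))² = (-14*(-21))*(5 + 2*(161/4)/(-5 + 161/4))² = 294*(5 + 2*(161/4)/(141/4))² = 294*(5 + 2*(161/4)*(4/141))² = 294*(5 + 322/141)² = 294*(1027/141)² = 294*(1054729/19881) = 103363442/6627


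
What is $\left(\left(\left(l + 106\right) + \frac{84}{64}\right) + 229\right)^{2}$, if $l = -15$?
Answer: $\frac{26429881}{256} \approx 1.0324 \cdot 10^{5}$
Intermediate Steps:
$\left(\left(\left(l + 106\right) + \frac{84}{64}\right) + 229\right)^{2} = \left(\left(\left(-15 + 106\right) + \frac{84}{64}\right) + 229\right)^{2} = \left(\left(91 + 84 \cdot \frac{1}{64}\right) + 229\right)^{2} = \left(\left(91 + \frac{21}{16}\right) + 229\right)^{2} = \left(\frac{1477}{16} + 229\right)^{2} = \left(\frac{5141}{16}\right)^{2} = \frac{26429881}{256}$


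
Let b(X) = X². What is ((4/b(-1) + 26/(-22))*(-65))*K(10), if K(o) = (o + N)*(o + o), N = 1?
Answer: -40300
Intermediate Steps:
K(o) = 2*o*(1 + o) (K(o) = (o + 1)*(o + o) = (1 + o)*(2*o) = 2*o*(1 + o))
((4/b(-1) + 26/(-22))*(-65))*K(10) = ((4/((-1)²) + 26/(-22))*(-65))*(2*10*(1 + 10)) = ((4/1 + 26*(-1/22))*(-65))*(2*10*11) = ((4*1 - 13/11)*(-65))*220 = ((4 - 13/11)*(-65))*220 = ((31/11)*(-65))*220 = -2015/11*220 = -40300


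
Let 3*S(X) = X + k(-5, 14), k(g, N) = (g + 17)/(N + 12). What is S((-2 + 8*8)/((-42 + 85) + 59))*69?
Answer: 16307/663 ≈ 24.596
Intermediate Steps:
k(g, N) = (17 + g)/(12 + N)
S(X) = 2/13 + X/3 (S(X) = (X + (17 - 5)/(12 + 14))/3 = (X + 12/26)/3 = (X + (1/26)*12)/3 = (X + 6/13)/3 = (6/13 + X)/3 = 2/13 + X/3)
S((-2 + 8*8)/((-42 + 85) + 59))*69 = (2/13 + ((-2 + 8*8)/((-42 + 85) + 59))/3)*69 = (2/13 + ((-2 + 64)/(43 + 59))/3)*69 = (2/13 + (62/102)/3)*69 = (2/13 + (62*(1/102))/3)*69 = (2/13 + (1/3)*(31/51))*69 = (2/13 + 31/153)*69 = (709/1989)*69 = 16307/663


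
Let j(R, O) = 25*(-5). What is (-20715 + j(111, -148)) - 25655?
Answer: -46495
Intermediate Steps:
j(R, O) = -125
(-20715 + j(111, -148)) - 25655 = (-20715 - 125) - 25655 = -20840 - 25655 = -46495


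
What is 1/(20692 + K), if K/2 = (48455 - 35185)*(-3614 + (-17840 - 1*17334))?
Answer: -1/1029412828 ≈ -9.7143e-10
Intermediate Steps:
K = -1029433520 (K = 2*((48455 - 35185)*(-3614 + (-17840 - 1*17334))) = 2*(13270*(-3614 + (-17840 - 17334))) = 2*(13270*(-3614 - 35174)) = 2*(13270*(-38788)) = 2*(-514716760) = -1029433520)
1/(20692 + K) = 1/(20692 - 1029433520) = 1/(-1029412828) = -1/1029412828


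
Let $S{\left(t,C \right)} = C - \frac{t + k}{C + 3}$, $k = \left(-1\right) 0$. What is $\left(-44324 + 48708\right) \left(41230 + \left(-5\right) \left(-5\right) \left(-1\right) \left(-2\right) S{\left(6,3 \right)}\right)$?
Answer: $181190720$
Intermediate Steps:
$k = 0$
$S{\left(t,C \right)} = C - \frac{t}{3 + C}$ ($S{\left(t,C \right)} = C - \frac{t + 0}{C + 3} = C - \frac{t}{3 + C}$)
$\left(-44324 + 48708\right) \left(41230 + \left(-5\right) \left(-5\right) \left(-1\right) \left(-2\right) S{\left(6,3 \right)}\right) = \left(-44324 + 48708\right) \left(41230 + \left(-5\right) \left(-5\right) \left(-1\right) \left(-2\right) \frac{3^{2} - 6 + 3 \cdot 3}{3 + 3}\right) = 4384 \left(41230 + 25 \left(-1\right) \left(-2\right) \frac{9 - 6 + 9}{6}\right) = 4384 \left(41230 + \left(-25\right) \left(-2\right) \frac{1}{6} \cdot 12\right) = 4384 \left(41230 + 50 \cdot 2\right) = 4384 \left(41230 + 100\right) = 4384 \cdot 41330 = 181190720$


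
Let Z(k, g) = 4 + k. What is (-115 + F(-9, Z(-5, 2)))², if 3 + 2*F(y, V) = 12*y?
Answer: 116281/4 ≈ 29070.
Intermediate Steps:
F(y, V) = -3/2 + 6*y (F(y, V) = -3/2 + (12*y)/2 = -3/2 + 6*y)
(-115 + F(-9, Z(-5, 2)))² = (-115 + (-3/2 + 6*(-9)))² = (-115 + (-3/2 - 54))² = (-115 - 111/2)² = (-341/2)² = 116281/4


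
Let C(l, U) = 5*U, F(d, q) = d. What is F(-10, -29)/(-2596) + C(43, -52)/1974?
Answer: -163805/1281126 ≈ -0.12786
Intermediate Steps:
F(-10, -29)/(-2596) + C(43, -52)/1974 = -10/(-2596) + (5*(-52))/1974 = -10*(-1/2596) - 260*1/1974 = 5/1298 - 130/987 = -163805/1281126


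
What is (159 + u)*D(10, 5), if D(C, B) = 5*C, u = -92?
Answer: 3350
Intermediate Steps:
(159 + u)*D(10, 5) = (159 - 92)*(5*10) = 67*50 = 3350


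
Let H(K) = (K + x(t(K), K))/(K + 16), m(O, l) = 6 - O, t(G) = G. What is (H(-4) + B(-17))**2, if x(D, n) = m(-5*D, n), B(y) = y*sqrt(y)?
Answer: -19643/4 + 51*I*sqrt(17) ≈ -4910.8 + 210.28*I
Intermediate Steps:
B(y) = y**(3/2)
x(D, n) = 6 + 5*D (x(D, n) = 6 - (-5)*D = 6 + 5*D)
H(K) = (6 + 6*K)/(16 + K) (H(K) = (K + (6 + 5*K))/(K + 16) = (6 + 6*K)/(16 + K))
(H(-4) + B(-17))**2 = (6*(1 - 4)/(16 - 4) + (-17)**(3/2))**2 = (6*(-3)/12 - 17*I*sqrt(17))**2 = (6*(1/12)*(-3) - 17*I*sqrt(17))**2 = (-3/2 - 17*I*sqrt(17))**2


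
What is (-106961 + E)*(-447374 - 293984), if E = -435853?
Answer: 402419501412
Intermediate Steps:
(-106961 + E)*(-447374 - 293984) = (-106961 - 435853)*(-447374 - 293984) = -542814*(-741358) = 402419501412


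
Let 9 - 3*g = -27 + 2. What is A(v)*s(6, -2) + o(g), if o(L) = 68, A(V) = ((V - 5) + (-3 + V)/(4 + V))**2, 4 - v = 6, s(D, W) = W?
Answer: -225/2 ≈ -112.50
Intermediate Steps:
v = -2 (v = 4 - 1*6 = 4 - 6 = -2)
A(V) = (-5 + V + (-3 + V)/(4 + V))**2 (A(V) = ((-5 + V) + (-3 + V)/(4 + V))**2 = (-5 + V + (-3 + V)/(4 + V))**2)
g = 34/3 (g = 3 - (-27 + 2)/3 = 3 - 1/3*(-25) = 3 + 25/3 = 34/3 ≈ 11.333)
A(v)*s(6, -2) + o(g) = ((-23 + (-2)**2)**2/(4 - 2)**2)*(-2) + 68 = ((-23 + 4)**2/2**2)*(-2) + 68 = ((-19)**2*(1/4))*(-2) + 68 = (361*(1/4))*(-2) + 68 = (361/4)*(-2) + 68 = -361/2 + 68 = -225/2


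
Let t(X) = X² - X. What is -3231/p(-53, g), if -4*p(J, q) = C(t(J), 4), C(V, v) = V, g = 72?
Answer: 718/159 ≈ 4.5157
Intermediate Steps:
p(J, q) = -J*(-1 + J)/4
-3231/p(-53, g) = -3231/((¼)*(-53)*(1 - 1*(-53))) = -3231/((¼)*(-53)*(1 + 53)) = -3231/((¼)*(-53)*54) = -3231/(-1431/2) = -3231*(-2)/1431 = -9*(-718/1431) = 718/159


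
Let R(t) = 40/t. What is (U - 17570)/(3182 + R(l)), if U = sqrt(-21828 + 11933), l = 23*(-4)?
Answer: -202055/36588 + 23*I*sqrt(9895)/73176 ≈ -5.5224 + 0.031266*I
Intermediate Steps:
l = -92
U = I*sqrt(9895) (U = sqrt(-9895) = I*sqrt(9895) ≈ 99.474*I)
(U - 17570)/(3182 + R(l)) = (I*sqrt(9895) - 17570)/(3182 + 40/(-92)) = (-17570 + I*sqrt(9895))/(3182 + 40*(-1/92)) = (-17570 + I*sqrt(9895))/(3182 - 10/23) = (-17570 + I*sqrt(9895))/(73176/23) = (-17570 + I*sqrt(9895))*(23/73176) = -202055/36588 + 23*I*sqrt(9895)/73176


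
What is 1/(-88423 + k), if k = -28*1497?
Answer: -1/130339 ≈ -7.6723e-6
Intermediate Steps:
k = -41916
1/(-88423 + k) = 1/(-88423 - 41916) = 1/(-130339) = -1/130339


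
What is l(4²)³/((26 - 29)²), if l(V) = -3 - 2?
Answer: -125/9 ≈ -13.889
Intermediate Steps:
l(V) = -5
l(4²)³/((26 - 29)²) = (-5)³/((26 - 29)²) = -125/((-3)²) = -125/9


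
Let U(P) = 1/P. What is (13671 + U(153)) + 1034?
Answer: 2249866/153 ≈ 14705.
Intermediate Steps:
(13671 + U(153)) + 1034 = (13671 + 1/153) + 1034 = 2091664/153 + 1034 = 2249866/153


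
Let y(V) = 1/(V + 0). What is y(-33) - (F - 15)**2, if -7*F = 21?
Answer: -10693/33 ≈ -324.03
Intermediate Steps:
F = -3 (F = -1/7*21 = -3)
y(V) = 1/V
y(-33) - (F - 15)**2 = 1/(-33) - (-3 - 15)**2 = -1/33 - 1*(-18)**2 = -1/33 - 1*324 = -1/33 - 324 = -10693/33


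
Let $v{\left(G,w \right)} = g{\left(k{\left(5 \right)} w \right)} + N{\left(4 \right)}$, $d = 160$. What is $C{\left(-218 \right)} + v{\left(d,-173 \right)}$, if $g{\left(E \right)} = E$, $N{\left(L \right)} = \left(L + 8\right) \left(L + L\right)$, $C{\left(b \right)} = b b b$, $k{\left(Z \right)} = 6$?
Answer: $-10361174$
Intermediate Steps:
$C{\left(b \right)} = b^{3}$ ($C{\left(b \right)} = b^{2} b = b^{3}$)
$N{\left(L \right)} = 2 L \left(8 + L\right)$ ($N{\left(L \right)} = \left(8 + L\right) 2 L = 2 L \left(8 + L\right)$)
$v{\left(G,w \right)} = 96 + 6 w$ ($v{\left(G,w \right)} = 6 w + 2 \cdot 4 \left(8 + 4\right) = 6 w + 2 \cdot 4 \cdot 12 = 6 w + 96 = 96 + 6 w$)
$C{\left(-218 \right)} + v{\left(d,-173 \right)} = \left(-218\right)^{3} + \left(96 + 6 \left(-173\right)\right) = -10360232 + \left(96 - 1038\right) = -10360232 - 942 = -10361174$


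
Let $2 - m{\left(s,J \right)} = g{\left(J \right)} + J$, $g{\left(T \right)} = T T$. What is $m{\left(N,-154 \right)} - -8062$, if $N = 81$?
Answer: $-15498$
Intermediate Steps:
$g{\left(T \right)} = T^{2}$
$m{\left(s,J \right)} = 2 - J - J^{2}$ ($m{\left(s,J \right)} = 2 - \left(J^{2} + J\right) = 2 - \left(J + J^{2}\right) = 2 - J - J^{2}$)
$m{\left(N,-154 \right)} - -8062 = \left(2 - -154 - \left(-154\right)^{2}\right) - -8062 = \left(2 + 154 - 23716\right) + 8062 = -23560 + 8062 = -15498$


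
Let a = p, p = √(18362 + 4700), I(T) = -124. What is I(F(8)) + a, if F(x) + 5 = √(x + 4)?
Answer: -124 + √23062 ≈ 27.862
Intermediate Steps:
F(x) = -5 + √(4 + x) (F(x) = -5 + √(x + 4) = -5 + √(4 + x))
p = √23062 ≈ 151.86
a = √23062 ≈ 151.86
I(F(8)) + a = -124 + √23062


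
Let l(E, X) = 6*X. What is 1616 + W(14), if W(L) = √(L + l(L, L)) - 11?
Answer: 1605 + 7*√2 ≈ 1614.9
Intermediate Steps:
W(L) = -11 + √7*√L (W(L) = √(L + 6*L) - 11 = √(7*L) - 11 = √7*√L - 11 = -11 + √7*√L)
1616 + W(14) = 1616 + (-11 + √7*√14) = 1616 + (-11 + 7*√2) = 1605 + 7*√2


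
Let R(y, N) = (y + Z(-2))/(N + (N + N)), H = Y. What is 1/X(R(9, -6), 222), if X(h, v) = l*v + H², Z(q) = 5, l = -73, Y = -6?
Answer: -1/16170 ≈ -6.1843e-5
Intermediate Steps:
H = -6
R(y, N) = (5 + y)/(3*N) (R(y, N) = (y + 5)/(N + (N + N)) = (5 + y)/(N + 2*N) = (5 + y)/((3*N)) = (5 + y)*(1/(3*N)) = (5 + y)/(3*N))
X(h, v) = 36 - 73*v (X(h, v) = -73*v + (-6)² = -73*v + 36 = 36 - 73*v)
1/X(R(9, -6), 222) = 1/(36 - 73*222) = 1/(36 - 16206) = 1/(-16170) = -1/16170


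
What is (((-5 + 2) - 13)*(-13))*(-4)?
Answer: -832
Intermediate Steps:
(((-5 + 2) - 13)*(-13))*(-4) = ((-3 - 13)*(-13))*(-4) = -16*(-13)*(-4) = 208*(-4) = -832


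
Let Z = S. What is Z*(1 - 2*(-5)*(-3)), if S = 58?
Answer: -1682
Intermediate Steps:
Z = 58
Z*(1 - 2*(-5)*(-3)) = 58*(1 - 2*(-5)*(-3)) = 58*(1 + 10*(-3)) = 58*(1 - 30) = 58*(-29) = -1682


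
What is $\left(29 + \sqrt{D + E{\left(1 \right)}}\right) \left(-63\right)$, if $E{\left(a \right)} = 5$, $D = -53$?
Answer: $-1827 - 252 i \sqrt{3} \approx -1827.0 - 436.48 i$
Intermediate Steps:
$\left(29 + \sqrt{D + E{\left(1 \right)}}\right) \left(-63\right) = \left(29 + \sqrt{-53 + 5}\right) \left(-63\right) = \left(29 + \sqrt{-48}\right) \left(-63\right) = \left(29 + 4 i \sqrt{3}\right) \left(-63\right) = -1827 - 252 i \sqrt{3}$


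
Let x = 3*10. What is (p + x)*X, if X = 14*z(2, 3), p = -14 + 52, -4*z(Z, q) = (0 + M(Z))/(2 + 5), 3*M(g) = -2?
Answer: 68/3 ≈ 22.667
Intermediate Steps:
x = 30
M(g) = -2/3 (M(g) = (1/3)*(-2) = -2/3)
z(Z, q) = 1/42 (z(Z, q) = -(0 - 2/3)/(4*(2 + 5)) = -(-1)/(6*7) = -1/4*(-2/21) = 1/42)
p = 38
X = 1/3 (X = 14*(1/42) = 1/3 ≈ 0.33333)
(p + x)*X = (38 + 30)*(1/3) = 68*(1/3) = 68/3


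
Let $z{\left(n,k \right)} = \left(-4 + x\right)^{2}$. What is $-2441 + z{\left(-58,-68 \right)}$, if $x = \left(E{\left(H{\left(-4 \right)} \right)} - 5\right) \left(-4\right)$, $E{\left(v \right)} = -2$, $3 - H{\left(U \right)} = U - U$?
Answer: $-1865$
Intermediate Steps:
$H{\left(U \right)} = 3$ ($H{\left(U \right)} = 3 - \left(U - U\right) = 3 - 0 = 3 + 0 = 3$)
$x = 28$ ($x = \left(-2 - 5\right) \left(-4\right) = \left(-7\right) \left(-4\right) = 28$)
$z{\left(n,k \right)} = 576$ ($z{\left(n,k \right)} = \left(-4 + 28\right)^{2} = 24^{2} = 576$)
$-2441 + z{\left(-58,-68 \right)} = -2441 + 576 = -1865$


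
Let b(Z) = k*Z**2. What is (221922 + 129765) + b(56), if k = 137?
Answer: 781319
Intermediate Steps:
b(Z) = 137*Z**2
(221922 + 129765) + b(56) = (221922 + 129765) + 137*56**2 = 351687 + 137*3136 = 351687 + 429632 = 781319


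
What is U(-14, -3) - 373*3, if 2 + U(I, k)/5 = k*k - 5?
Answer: -1109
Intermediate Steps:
U(I, k) = -35 + 5*k² (U(I, k) = -10 + 5*(k*k - 5) = -10 + 5*(k² - 5) = -10 + 5*(-5 + k²) = -10 + (-25 + 5*k²) = -35 + 5*k²)
U(-14, -3) - 373*3 = (-35 + 5*(-3)²) - 373*3 = (-35 + 5*9) - 1119 = (-35 + 45) - 1119 = 10 - 1119 = -1109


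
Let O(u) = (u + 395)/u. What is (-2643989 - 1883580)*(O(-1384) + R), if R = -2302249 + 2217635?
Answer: 530200003372803/1384 ≈ 3.8309e+11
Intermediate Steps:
R = -84614
O(u) = (395 + u)/u
(-2643989 - 1883580)*(O(-1384) + R) = (-2643989 - 1883580)*((395 - 1384)/(-1384) - 84614) = -4527569*(-1/1384*(-989) - 84614) = -4527569*(989/1384 - 84614) = -4527569*(-117104787/1384) = 530200003372803/1384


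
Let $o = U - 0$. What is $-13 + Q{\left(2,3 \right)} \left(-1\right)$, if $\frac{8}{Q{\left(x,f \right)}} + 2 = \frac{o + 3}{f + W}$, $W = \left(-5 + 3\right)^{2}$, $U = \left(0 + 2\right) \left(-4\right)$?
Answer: $- \frac{191}{19} \approx -10.053$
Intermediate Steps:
$U = -8$ ($U = 2 \left(-4\right) = -8$)
$W = 4$ ($W = \left(-2\right)^{2} = 4$)
$o = -8$ ($o = -8 - 0 = -8 + 0 = -8$)
$Q{\left(x,f \right)} = \frac{8}{-2 - \frac{5}{4 + f}}$ ($Q{\left(x,f \right)} = \frac{8}{-2 + \frac{-8 + 3}{f + 4}} = \frac{8}{-2 - \frac{5}{4 + f}}$)
$-13 + Q{\left(2,3 \right)} \left(-1\right) = -13 + \frac{8 \left(-4 - 3\right)}{13 + 2 \cdot 3} \left(-1\right) = -13 + \frac{8 \left(-4 - 3\right)}{13 + 6} \left(-1\right) = -13 + 8 \cdot \frac{1}{19} \left(-7\right) \left(-1\right) = -13 - - \frac{56}{19} = -13 + \frac{56}{19} = - \frac{191}{19}$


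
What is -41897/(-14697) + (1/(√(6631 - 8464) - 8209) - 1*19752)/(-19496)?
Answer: 74608215244626457/19309300206781968 + I*√1833/1313825964944 ≈ 3.8638 + 3.2587e-11*I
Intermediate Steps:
-41897/(-14697) + (1/(√(6631 - 8464) - 8209) - 1*19752)/(-19496) = -41897*(-1/14697) + (1/(√(-1833) - 8209) - 19752)*(-1/19496) = 41897/14697 + (1/(I*√1833 - 8209) - 19752)*(-1/19496) = 41897/14697 + (1/(-8209 + I*√1833) - 19752)*(-1/19496) = 41897/14697 + (-19752 + 1/(-8209 + I*√1833))*(-1/19496) = 41897/14697 + (2469/2437 - 1/(19496*(-8209 + I*√1833))) = 138389882/35816589 - 1/(19496*(-8209 + I*√1833))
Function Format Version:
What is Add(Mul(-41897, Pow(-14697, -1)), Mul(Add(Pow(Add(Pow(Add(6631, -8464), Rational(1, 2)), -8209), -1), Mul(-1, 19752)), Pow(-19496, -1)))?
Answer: Add(Rational(74608215244626457, 19309300206781968), Mul(Rational(1, 1313825964944), I, Pow(1833, Rational(1, 2)))) ≈ Add(3.8638, Mul(3.2587e-11, I))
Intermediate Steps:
Add(Mul(-41897, Pow(-14697, -1)), Mul(Add(Pow(Add(Pow(Add(6631, -8464), Rational(1, 2)), -8209), -1), Mul(-1, 19752)), Pow(-19496, -1))) = Add(Mul(-41897, Rational(-1, 14697)), Mul(Add(Pow(Add(Pow(-1833, Rational(1, 2)), -8209), -1), -19752), Rational(-1, 19496))) = Add(Rational(41897, 14697), Mul(Add(Pow(Add(Mul(I, Pow(1833, Rational(1, 2))), -8209), -1), -19752), Rational(-1, 19496))) = Add(Rational(41897, 14697), Mul(Add(Pow(Add(-8209, Mul(I, Pow(1833, Rational(1, 2)))), -1), -19752), Rational(-1, 19496))) = Add(Rational(41897, 14697), Mul(Add(-19752, Pow(Add(-8209, Mul(I, Pow(1833, Rational(1, 2)))), -1)), Rational(-1, 19496))) = Add(Rational(41897, 14697), Add(Rational(2469, 2437), Mul(Rational(-1, 19496), Pow(Add(-8209, Mul(I, Pow(1833, Rational(1, 2)))), -1)))) = Add(Rational(138389882, 35816589), Mul(Rational(-1, 19496), Pow(Add(-8209, Mul(I, Pow(1833, Rational(1, 2)))), -1)))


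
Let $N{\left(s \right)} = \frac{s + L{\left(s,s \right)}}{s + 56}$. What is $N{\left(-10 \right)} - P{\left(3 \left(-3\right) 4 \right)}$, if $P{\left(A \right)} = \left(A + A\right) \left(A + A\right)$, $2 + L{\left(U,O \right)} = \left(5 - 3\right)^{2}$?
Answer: $- \frac{119236}{23} \approx -5184.2$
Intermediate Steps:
$L{\left(U,O \right)} = 2$ ($L{\left(U,O \right)} = -2 + \left(5 - 3\right)^{2} = -2 + 2^{2} = -2 + 4 = 2$)
$P{\left(A \right)} = 4 A^{2}$ ($P{\left(A \right)} = 2 A 2 A = 4 A^{2}$)
$N{\left(s \right)} = \frac{2 + s}{56 + s}$ ($N{\left(s \right)} = \frac{s + 2}{s + 56} = \frac{2 + s}{56 + s}$)
$N{\left(-10 \right)} - P{\left(3 \left(-3\right) 4 \right)} = \frac{2 - 10}{56 - 10} - 4 \left(3 \left(-3\right) 4\right)^{2} = \frac{1}{46} \left(-8\right) - 4 \left(\left(-9\right) 4\right)^{2} = \frac{1}{46} \left(-8\right) - 4 \left(-36\right)^{2} = - \frac{4}{23} - 4 \cdot 1296 = - \frac{4}{23} - 5184 = - \frac{119236}{23}$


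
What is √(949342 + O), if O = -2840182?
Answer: 2*I*√472710 ≈ 1375.1*I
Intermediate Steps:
√(949342 + O) = √(949342 - 2840182) = √(-1890840) = 2*I*√472710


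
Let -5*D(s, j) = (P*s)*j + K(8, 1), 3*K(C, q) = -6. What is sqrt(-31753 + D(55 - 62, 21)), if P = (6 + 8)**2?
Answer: 3*I*sqrt(72195)/5 ≈ 161.21*I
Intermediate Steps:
K(C, q) = -2 (K(C, q) = (1/3)*(-6) = -2)
P = 196 (P = 14**2 = 196)
D(s, j) = 2/5 - 196*j*s/5 (D(s, j) = -((196*s)*j - 2)/5 = -(196*j*s - 2)/5 = -(-2 + 196*j*s)/5 = 2/5 - 196*j*s/5)
sqrt(-31753 + D(55 - 62, 21)) = sqrt(-31753 + (2/5 - 196/5*21*(55 - 62))) = sqrt(-31753 + (2/5 - 196/5*21*(-7))) = sqrt(-31753 + (2/5 + 28812/5)) = sqrt(-31753 + 28814/5) = sqrt(-129951/5) = 3*I*sqrt(72195)/5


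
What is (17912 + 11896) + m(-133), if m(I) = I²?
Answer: 47497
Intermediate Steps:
(17912 + 11896) + m(-133) = (17912 + 11896) + (-133)² = 29808 + 17689 = 47497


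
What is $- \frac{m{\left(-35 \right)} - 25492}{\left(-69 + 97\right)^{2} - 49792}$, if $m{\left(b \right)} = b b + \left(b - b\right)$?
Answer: $- \frac{8089}{16336} \approx -0.49516$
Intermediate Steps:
$m{\left(b \right)} = b^{2}$ ($m{\left(b \right)} = b^{2} + 0 = b^{2}$)
$- \frac{m{\left(-35 \right)} - 25492}{\left(-69 + 97\right)^{2} - 49792} = - \frac{\left(-35\right)^{2} - 25492}{\left(-69 + 97\right)^{2} - 49792} = - \frac{1225 - 25492}{28^{2} - 49792} = - \frac{-24267}{784 - 49792} = - \frac{-24267}{-49008} = - \frac{\left(-24267\right) \left(-1\right)}{49008} = \left(-1\right) \frac{8089}{16336} = - \frac{8089}{16336}$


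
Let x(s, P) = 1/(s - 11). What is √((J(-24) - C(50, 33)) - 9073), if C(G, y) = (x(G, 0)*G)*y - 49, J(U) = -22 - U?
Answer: 2*I*√382967/13 ≈ 95.207*I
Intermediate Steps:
x(s, P) = 1/(-11 + s)
C(G, y) = -49 + G*y/(-11 + G) (C(G, y) = (G/(-11 + G))*y - 49 = G*y/(-11 + G) - 49 = -49 + G*y/(-11 + G))
√((J(-24) - C(50, 33)) - 9073) = √(((-22 - 1*(-24)) - (539 - 49*50 + 50*33)/(-11 + 50)) - 9073) = √(((-22 + 24) - (539 - 2450 + 1650)/39) - 9073) = √((2 - (-261)/39) - 9073) = √((2 - 1*(-87/13)) - 9073) = √((2 + 87/13) - 9073) = √(113/13 - 9073) = √(-117836/13) = 2*I*√382967/13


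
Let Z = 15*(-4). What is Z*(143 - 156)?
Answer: 780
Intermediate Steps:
Z = -60
Z*(143 - 156) = -60*(143 - 156) = -60*(-13) = 780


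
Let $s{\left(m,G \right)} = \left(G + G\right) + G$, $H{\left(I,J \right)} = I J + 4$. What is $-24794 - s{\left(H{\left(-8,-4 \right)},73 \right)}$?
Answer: $-25013$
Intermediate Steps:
$H{\left(I,J \right)} = 4 + I J$
$s{\left(m,G \right)} = 3 G$ ($s{\left(m,G \right)} = 2 G + G = 3 G$)
$-24794 - s{\left(H{\left(-8,-4 \right)},73 \right)} = -24794 - 3 \cdot 73 = -24794 - 219 = -25013$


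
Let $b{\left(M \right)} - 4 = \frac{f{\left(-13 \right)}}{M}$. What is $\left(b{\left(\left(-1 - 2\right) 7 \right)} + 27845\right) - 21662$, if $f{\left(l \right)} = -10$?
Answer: $\frac{129937}{21} \approx 6187.5$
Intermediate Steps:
$b{\left(M \right)} = 4 - \frac{10}{M}$
$\left(b{\left(\left(-1 - 2\right) 7 \right)} + 27845\right) - 21662 = \left(\left(4 - \frac{10}{\left(-1 - 2\right) 7}\right) + 27845\right) - 21662 = \left(\left(4 - \frac{10}{\left(-3\right) 7}\right) + 27845\right) - 21662 = \left(\left(4 - \frac{10}{-21}\right) + 27845\right) - 21662 = \left(\left(4 - - \frac{10}{21}\right) + 27845\right) - 21662 = \left(\left(4 + \frac{10}{21}\right) + 27845\right) - 21662 = \left(\frac{94}{21} + 27845\right) - 21662 = \frac{584839}{21} - 21662 = \frac{129937}{21}$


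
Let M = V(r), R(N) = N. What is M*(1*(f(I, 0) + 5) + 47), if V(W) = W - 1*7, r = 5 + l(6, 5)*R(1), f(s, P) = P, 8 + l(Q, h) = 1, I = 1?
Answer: -468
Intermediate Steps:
l(Q, h) = -7 (l(Q, h) = -8 + 1 = -7)
r = -2 (r = 5 - 7*1 = 5 - 7 = -2)
V(W) = -7 + W (V(W) = W - 7 = -7 + W)
M = -9 (M = -7 - 2 = -9)
M*(1*(f(I, 0) + 5) + 47) = -9*(1*(0 + 5) + 47) = -9*(1*5 + 47) = -9*(5 + 47) = -9*52 = -468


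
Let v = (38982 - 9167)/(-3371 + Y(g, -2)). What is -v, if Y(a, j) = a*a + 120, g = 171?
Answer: -5963/5198 ≈ -1.1472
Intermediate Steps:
Y(a, j) = 120 + a² (Y(a, j) = a² + 120 = 120 + a²)
v = 5963/5198 (v = (38982 - 9167)/(-3371 + (120 + 171²)) = 29815/(-3371 + (120 + 29241)) = 29815/(-3371 + 29361) = 29815/25990 = 29815*(1/25990) = 5963/5198 ≈ 1.1472)
-v = -1*5963/5198 = -5963/5198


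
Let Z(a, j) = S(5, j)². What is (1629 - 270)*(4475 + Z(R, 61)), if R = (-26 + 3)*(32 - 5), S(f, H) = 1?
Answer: 6082884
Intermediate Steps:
R = -621 (R = -23*27 = -621)
Z(a, j) = 1 (Z(a, j) = 1² = 1)
(1629 - 270)*(4475 + Z(R, 61)) = (1629 - 270)*(4475 + 1) = 1359*4476 = 6082884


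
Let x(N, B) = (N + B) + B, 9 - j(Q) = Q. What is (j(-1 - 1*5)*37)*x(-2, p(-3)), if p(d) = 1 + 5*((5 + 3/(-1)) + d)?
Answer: -5550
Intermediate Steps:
j(Q) = 9 - Q
p(d) = 11 + 5*d (p(d) = 1 + 5*((5 + 3*(-1)) + d) = 1 + 5*((5 - 3) + d) = 1 + 5*(2 + d) = 1 + (10 + 5*d) = 11 + 5*d)
x(N, B) = N + 2*B (x(N, B) = (B + N) + B = N + 2*B)
(j(-1 - 1*5)*37)*x(-2, p(-3)) = ((9 - (-1 - 1*5))*37)*(-2 + 2*(11 + 5*(-3))) = ((9 - (-1 - 5))*37)*(-2 + 2*(11 - 15)) = ((9 - 1*(-6))*37)*(-2 + 2*(-4)) = ((9 + 6)*37)*(-2 - 8) = (15*37)*(-10) = 555*(-10) = -5550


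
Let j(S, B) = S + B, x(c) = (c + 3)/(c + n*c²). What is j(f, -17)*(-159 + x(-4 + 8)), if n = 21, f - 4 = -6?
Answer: 1027007/340 ≈ 3020.6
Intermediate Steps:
f = -2 (f = 4 - 6 = -2)
x(c) = (3 + c)/(c + 21*c²) (x(c) = (c + 3)/(c + 21*c²) = (3 + c)/(c + 21*c²))
j(S, B) = B + S
j(f, -17)*(-159 + x(-4 + 8)) = (-17 - 2)*(-159 + (3 + (-4 + 8))/((-4 + 8)*(1 + 21*(-4 + 8)))) = -19*(-159 + (3 + 4)/(4*(1 + 21*4))) = -19*(-159 + (¼)*7/(1 + 84)) = -19*(-159 + (¼)*7/85) = -19*(-159 + (¼)*(1/85)*7) = -19*(-159 + 7/340) = -19*(-54053/340) = 1027007/340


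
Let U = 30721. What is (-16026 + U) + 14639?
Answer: 29334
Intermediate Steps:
(-16026 + U) + 14639 = (-16026 + 30721) + 14639 = 14695 + 14639 = 29334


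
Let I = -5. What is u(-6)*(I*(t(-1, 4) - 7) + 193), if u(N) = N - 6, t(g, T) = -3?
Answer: -2916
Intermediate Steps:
u(N) = -6 + N
u(-6)*(I*(t(-1, 4) - 7) + 193) = (-6 - 6)*(-5*(-3 - 7) + 193) = -12*(-5*(-10) + 193) = -12*(50 + 193) = -12*243 = -2916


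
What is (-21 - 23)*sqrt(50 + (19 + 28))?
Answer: -44*sqrt(97) ≈ -433.35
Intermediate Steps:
(-21 - 23)*sqrt(50 + (19 + 28)) = -44*sqrt(50 + 47) = -44*sqrt(97)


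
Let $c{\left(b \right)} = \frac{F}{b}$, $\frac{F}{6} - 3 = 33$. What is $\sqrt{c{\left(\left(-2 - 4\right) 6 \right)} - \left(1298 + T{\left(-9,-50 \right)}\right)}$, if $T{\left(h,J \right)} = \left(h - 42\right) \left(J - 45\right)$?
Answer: $i \sqrt{6149} \approx 78.416 i$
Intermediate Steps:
$F = 216$ ($F = 18 + 6 \cdot 33 = 18 + 198 = 216$)
$T{\left(h,J \right)} = \left(-45 + J\right) \left(-42 + h\right)$ ($T{\left(h,J \right)} = \left(-42 + h\right) \left(-45 + J\right) = \left(-45 + J\right) \left(-42 + h\right)$)
$c{\left(b \right)} = \frac{216}{b}$
$\sqrt{c{\left(\left(-2 - 4\right) 6 \right)} - \left(1298 + T{\left(-9,-50 \right)}\right)} = \sqrt{\frac{216}{\left(-2 - 4\right) 6} - \left(3188 + 855 + 2100\right)} = \sqrt{\frac{216}{\left(-6\right) 6} - 6143} = \sqrt{\frac{216}{-36} - 6143} = \sqrt{216 \left(- \frac{1}{36}\right) - 6143} = \sqrt{-6 - 6143} = \sqrt{-6149} = i \sqrt{6149}$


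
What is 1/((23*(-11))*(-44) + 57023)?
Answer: 1/68155 ≈ 1.4672e-5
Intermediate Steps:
1/((23*(-11))*(-44) + 57023) = 1/(-253*(-44) + 57023) = 1/(11132 + 57023) = 1/68155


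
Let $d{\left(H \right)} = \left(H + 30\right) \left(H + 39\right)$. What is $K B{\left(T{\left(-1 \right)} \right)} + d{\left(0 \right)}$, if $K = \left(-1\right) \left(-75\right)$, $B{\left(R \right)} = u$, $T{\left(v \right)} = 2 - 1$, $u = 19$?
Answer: $2595$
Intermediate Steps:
$T{\left(v \right)} = 1$ ($T{\left(v \right)} = 2 - 1 = 1$)
$B{\left(R \right)} = 19$
$d{\left(H \right)} = \left(30 + H\right) \left(39 + H\right)$
$K = 75$
$K B{\left(T{\left(-1 \right)} \right)} + d{\left(0 \right)} = 75 \cdot 19 + \left(1170 + 0^{2} + 69 \cdot 0\right) = 1425 + \left(1170 + 0 + 0\right) = 1425 + 1170 = 2595$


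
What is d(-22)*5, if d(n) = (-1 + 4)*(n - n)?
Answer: 0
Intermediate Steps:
d(n) = 0 (d(n) = 3*0 = 0)
d(-22)*5 = 0*5 = 0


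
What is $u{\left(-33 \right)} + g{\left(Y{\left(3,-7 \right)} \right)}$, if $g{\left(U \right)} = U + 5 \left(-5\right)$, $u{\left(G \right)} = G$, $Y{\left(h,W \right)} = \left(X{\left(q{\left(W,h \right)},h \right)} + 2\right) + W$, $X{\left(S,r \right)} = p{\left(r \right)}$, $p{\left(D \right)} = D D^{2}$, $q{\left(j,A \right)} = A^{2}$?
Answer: $-36$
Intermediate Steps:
$p{\left(D \right)} = D^{3}$
$X{\left(S,r \right)} = r^{3}$
$Y{\left(h,W \right)} = 2 + W + h^{3}$ ($Y{\left(h,W \right)} = \left(h^{3} + 2\right) + W = \left(2 + h^{3}\right) + W = 2 + W + h^{3}$)
$g{\left(U \right)} = -25 + U$ ($g{\left(U \right)} = U - 25 = -25 + U$)
$u{\left(-33 \right)} + g{\left(Y{\left(3,-7 \right)} \right)} = -33 + \left(-25 + \left(2 - 7 + 3^{3}\right)\right) = -33 + \left(-25 + \left(2 - 7 + 27\right)\right) = -33 + \left(-25 + 22\right) = -33 - 3 = -36$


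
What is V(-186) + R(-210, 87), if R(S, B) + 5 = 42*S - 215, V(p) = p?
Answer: -9226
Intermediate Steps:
R(S, B) = -220 + 42*S (R(S, B) = -5 + (42*S - 215) = -5 + (-215 + 42*S) = -220 + 42*S)
V(-186) + R(-210, 87) = -186 + (-220 + 42*(-210)) = -186 + (-220 - 8820) = -186 - 9040 = -9226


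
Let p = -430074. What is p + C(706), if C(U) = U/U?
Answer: -430073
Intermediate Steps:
C(U) = 1
p + C(706) = -430074 + 1 = -430073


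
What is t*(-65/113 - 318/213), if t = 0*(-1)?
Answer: 0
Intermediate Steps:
t = 0
t*(-65/113 - 318/213) = 0*(-65/113 - 318/213) = 0*(-65*1/113 - 318*1/213) = 0*(-65/113 - 106/71) = 0*(-16593/8023) = 0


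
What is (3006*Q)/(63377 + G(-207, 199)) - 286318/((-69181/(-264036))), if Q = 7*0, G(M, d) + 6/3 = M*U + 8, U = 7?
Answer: -75598259448/69181 ≈ -1.0928e+6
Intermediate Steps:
G(M, d) = 6 + 7*M (G(M, d) = -2 + (M*7 + 8) = -2 + (7*M + 8) = -2 + (8 + 7*M) = 6 + 7*M)
Q = 0
(3006*Q)/(63377 + G(-207, 199)) - 286318/((-69181/(-264036))) = (3006*0)/(63377 + (6 + 7*(-207))) - 286318/((-69181/(-264036))) = 0/(63377 + (6 - 1449)) - 286318/((-69181*(-1/264036))) = 0/(63377 - 1443) - 286318/69181/264036 = 0/61934 - 286318*264036/69181 = 0*(1/61934) - 75598259448/69181 = 0 - 75598259448/69181 = -75598259448/69181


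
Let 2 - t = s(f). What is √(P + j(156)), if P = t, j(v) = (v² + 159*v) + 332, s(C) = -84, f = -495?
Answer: √49558 ≈ 222.62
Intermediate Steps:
t = 86 (t = 2 - 1*(-84) = 2 + 84 = 86)
j(v) = 332 + v² + 159*v
P = 86
√(P + j(156)) = √(86 + (332 + 156² + 159*156)) = √(86 + (332 + 24336 + 24804)) = √(86 + 49472) = √49558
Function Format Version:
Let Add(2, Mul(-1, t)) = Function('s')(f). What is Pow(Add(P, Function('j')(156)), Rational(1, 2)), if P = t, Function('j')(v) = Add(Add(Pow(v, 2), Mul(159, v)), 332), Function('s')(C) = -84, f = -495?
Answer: Pow(49558, Rational(1, 2)) ≈ 222.62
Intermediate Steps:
t = 86 (t = Add(2, Mul(-1, -84)) = Add(2, 84) = 86)
Function('j')(v) = Add(332, Pow(v, 2), Mul(159, v))
P = 86
Pow(Add(P, Function('j')(156)), Rational(1, 2)) = Pow(Add(86, Add(332, Pow(156, 2), Mul(159, 156))), Rational(1, 2)) = Pow(Add(86, Add(332, 24336, 24804)), Rational(1, 2)) = Pow(Add(86, 49472), Rational(1, 2)) = Pow(49558, Rational(1, 2))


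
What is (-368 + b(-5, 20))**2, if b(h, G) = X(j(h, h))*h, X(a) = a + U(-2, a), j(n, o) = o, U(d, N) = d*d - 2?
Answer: 124609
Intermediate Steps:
U(d, N) = -2 + d**2 (U(d, N) = d**2 - 2 = -2 + d**2)
X(a) = 2 + a (X(a) = a + (-2 + (-2)**2) = a + (-2 + 4) = a + 2 = 2 + a)
b(h, G) = h*(2 + h) (b(h, G) = (2 + h)*h = h*(2 + h))
(-368 + b(-5, 20))**2 = (-368 - 5*(2 - 5))**2 = (-368 - 5*(-3))**2 = (-368 + 15)**2 = (-353)**2 = 124609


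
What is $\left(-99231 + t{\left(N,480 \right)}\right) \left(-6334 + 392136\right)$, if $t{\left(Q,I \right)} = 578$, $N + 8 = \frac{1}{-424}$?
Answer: $-38060524706$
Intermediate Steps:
$N = - \frac{3393}{424}$ ($N = -8 + \frac{1}{-424} = -8 - \frac{1}{424} = - \frac{3393}{424} \approx -8.0024$)
$\left(-99231 + t{\left(N,480 \right)}\right) \left(-6334 + 392136\right) = \left(-99231 + 578\right) \left(-6334 + 392136\right) = \left(-98653\right) 385802 = -38060524706$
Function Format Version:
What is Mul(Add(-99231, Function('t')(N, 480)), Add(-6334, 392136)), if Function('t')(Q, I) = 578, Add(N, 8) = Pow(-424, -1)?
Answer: -38060524706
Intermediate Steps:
N = Rational(-3393, 424) (N = Add(-8, Pow(-424, -1)) = Add(-8, Rational(-1, 424)) = Rational(-3393, 424) ≈ -8.0024)
Mul(Add(-99231, Function('t')(N, 480)), Add(-6334, 392136)) = Mul(Add(-99231, 578), Add(-6334, 392136)) = Mul(-98653, 385802) = -38060524706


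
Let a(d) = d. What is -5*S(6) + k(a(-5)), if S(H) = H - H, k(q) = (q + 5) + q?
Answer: -5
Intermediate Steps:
k(q) = 5 + 2*q (k(q) = (5 + q) + q = 5 + 2*q)
S(H) = 0
-5*S(6) + k(a(-5)) = -5*0 + (5 + 2*(-5)) = 0 + (5 - 10) = 0 - 5 = -5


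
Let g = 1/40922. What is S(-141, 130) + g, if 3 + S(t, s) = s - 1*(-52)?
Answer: 7325039/40922 ≈ 179.00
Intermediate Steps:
g = 1/40922 ≈ 2.4437e-5
S(t, s) = 49 + s (S(t, s) = -3 + (s - 1*(-52)) = -3 + (s + 52) = -3 + (52 + s) = 49 + s)
S(-141, 130) + g = (49 + 130) + 1/40922 = 179 + 1/40922 = 7325039/40922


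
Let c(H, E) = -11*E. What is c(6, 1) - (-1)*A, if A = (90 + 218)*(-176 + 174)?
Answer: -627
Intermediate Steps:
A = -616 (A = 308*(-2) = -616)
c(6, 1) - (-1)*A = -11*1 - (-1)*(-616) = -11 - 1*616 = -11 - 616 = -627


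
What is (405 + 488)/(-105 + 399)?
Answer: 893/294 ≈ 3.0374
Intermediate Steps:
(405 + 488)/(-105 + 399) = 893/294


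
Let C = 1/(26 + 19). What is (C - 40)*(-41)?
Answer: 73759/45 ≈ 1639.1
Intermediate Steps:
C = 1/45 ≈ 0.022222
(C - 40)*(-41) = (1/45 - 40)*(-41) = -1799/45*(-41) = 73759/45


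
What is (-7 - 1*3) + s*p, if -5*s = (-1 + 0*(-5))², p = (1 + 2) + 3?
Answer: -56/5 ≈ -11.200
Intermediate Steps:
p = 6 (p = 3 + 3 = 6)
s = -⅕ (s = -(-1 + 0*(-5))²/5 = -(-1 + 0)²/5 = -⅕*(-1)² = -⅕*1 = -⅕ ≈ -0.20000)
(-7 - 1*3) + s*p = (-7 - 1*3) - ⅕*6 = (-7 - 3) - 6/5 = -10 - 6/5 = -56/5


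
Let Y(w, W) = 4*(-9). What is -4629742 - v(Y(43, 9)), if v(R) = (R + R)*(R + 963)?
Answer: -4562998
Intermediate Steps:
Y(w, W) = -36
v(R) = 2*R*(963 + R) (v(R) = (2*R)*(963 + R) = 2*R*(963 + R))
-4629742 - v(Y(43, 9)) = -4629742 - 2*(-36)*(963 - 36) = -4629742 - 2*(-36)*927 = -4629742 - 1*(-66744) = -4629742 + 66744 = -4562998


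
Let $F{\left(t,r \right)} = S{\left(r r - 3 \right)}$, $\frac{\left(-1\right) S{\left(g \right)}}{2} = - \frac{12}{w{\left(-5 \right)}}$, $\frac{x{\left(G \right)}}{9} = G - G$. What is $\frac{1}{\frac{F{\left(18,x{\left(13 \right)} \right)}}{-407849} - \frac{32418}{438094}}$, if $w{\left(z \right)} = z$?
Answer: $- \frac{446690499515}{33048865077} \approx -13.516$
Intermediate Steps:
$x{\left(G \right)} = 0$ ($x{\left(G \right)} = 9 \left(G - G\right) = 9 \cdot 0 = 0$)
$S{\left(g \right)} = - \frac{24}{5}$ ($S{\left(g \right)} = - 2 \left(- \frac{12}{-5}\right) = - 2 \left(\left(-12\right) \left(- \frac{1}{5}\right)\right) = \left(-2\right) \frac{12}{5} = - \frac{24}{5}$)
$F{\left(t,r \right)} = - \frac{24}{5}$
$\frac{1}{\frac{F{\left(18,x{\left(13 \right)} \right)}}{-407849} - \frac{32418}{438094}} = \frac{1}{- \frac{24}{5 \left(-407849\right)} - \frac{32418}{438094}} = \frac{1}{\left(- \frac{24}{5}\right) \left(- \frac{1}{407849}\right) - \frac{16209}{219047}} = \frac{1}{\frac{24}{2039245} - \frac{16209}{219047}} = \frac{1}{- \frac{33048865077}{446690499515}} = - \frac{446690499515}{33048865077}$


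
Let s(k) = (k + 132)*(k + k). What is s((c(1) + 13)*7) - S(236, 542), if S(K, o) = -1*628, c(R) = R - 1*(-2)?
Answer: 55284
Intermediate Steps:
c(R) = 2 + R (c(R) = R + 2 = 2 + R)
S(K, o) = -628
s(k) = 2*k*(132 + k) (s(k) = (132 + k)*(2*k) = 2*k*(132 + k))
s((c(1) + 13)*7) - S(236, 542) = 2*(((2 + 1) + 13)*7)*(132 + ((2 + 1) + 13)*7) - 1*(-628) = 2*((3 + 13)*7)*(132 + (3 + 13)*7) + 628 = 2*(16*7)*(132 + 16*7) + 628 = 2*112*(132 + 112) + 628 = 2*112*244 + 628 = 54656 + 628 = 55284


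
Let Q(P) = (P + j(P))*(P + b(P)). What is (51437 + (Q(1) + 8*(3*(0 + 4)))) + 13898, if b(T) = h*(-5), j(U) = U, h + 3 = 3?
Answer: 65433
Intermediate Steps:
h = 0 (h = -3 + 3 = 0)
b(T) = 0 (b(T) = 0*(-5) = 0)
Q(P) = 2*P**2 (Q(P) = (P + P)*(P + 0) = (2*P)*P = 2*P**2)
(51437 + (Q(1) + 8*(3*(0 + 4)))) + 13898 = (51437 + (2*1**2 + 8*(3*(0 + 4)))) + 13898 = (51437 + (2*1 + 8*(3*4))) + 13898 = (51437 + (2 + 8*12)) + 13898 = (51437 + (2 + 96)) + 13898 = (51437 + 98) + 13898 = 51535 + 13898 = 65433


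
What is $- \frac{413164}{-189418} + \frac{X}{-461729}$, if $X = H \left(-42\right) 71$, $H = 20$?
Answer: $\frac{101033345038}{43729891861} \approx 2.3104$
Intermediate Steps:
$X = -59640$ ($X = 20 \left(-42\right) 71 = \left(-840\right) 71 = -59640$)
$- \frac{413164}{-189418} + \frac{X}{-461729} = - \frac{413164}{-189418} - \frac{59640}{-461729} = \left(-413164\right) \left(- \frac{1}{189418}\right) - - \frac{59640}{461729} = \frac{206582}{94709} + \frac{59640}{461729} = \frac{101033345038}{43729891861}$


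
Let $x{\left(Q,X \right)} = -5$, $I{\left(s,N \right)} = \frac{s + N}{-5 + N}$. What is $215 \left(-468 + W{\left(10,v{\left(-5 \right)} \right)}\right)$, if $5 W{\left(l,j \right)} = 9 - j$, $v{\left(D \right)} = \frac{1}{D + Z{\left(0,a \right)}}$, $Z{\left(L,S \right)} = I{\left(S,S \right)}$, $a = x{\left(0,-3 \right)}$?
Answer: $- \frac{400889}{4} \approx -1.0022 \cdot 10^{5}$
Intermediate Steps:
$I{\left(s,N \right)} = \frac{N + s}{-5 + N}$
$a = -5$
$Z{\left(L,S \right)} = \frac{2 S}{-5 + S}$ ($Z{\left(L,S \right)} = \frac{S + S}{-5 + S} = \frac{2 S}{-5 + S}$)
$v{\left(D \right)} = \frac{1}{1 + D}$ ($v{\left(D \right)} = \frac{1}{D + 2 \left(-5\right) \frac{1}{-5 - 5}} = \frac{1}{D + 2 \left(-5\right) \frac{1}{-10}} = \frac{1}{D + 2 \left(-5\right) \left(- \frac{1}{10}\right)} = \frac{1}{D + 1} = \frac{1}{1 + D}$)
$W{\left(l,j \right)} = \frac{9}{5} - \frac{j}{5}$ ($W{\left(l,j \right)} = \frac{9 - j}{5} = \frac{9}{5} - \frac{j}{5}$)
$215 \left(-468 + W{\left(10,v{\left(-5 \right)} \right)}\right) = 215 \left(-468 + \left(\frac{9}{5} - \frac{1}{5 \left(1 - 5\right)}\right)\right) = 215 \left(-468 + \left(\frac{9}{5} - \frac{1}{5 \left(-4\right)}\right)\right) = 215 \left(-468 + \left(\frac{9}{5} - - \frac{1}{20}\right)\right) = 215 \left(-468 + \left(\frac{9}{5} + \frac{1}{20}\right)\right) = 215 \left(-468 + \frac{37}{20}\right) = 215 \left(- \frac{9323}{20}\right) = - \frac{400889}{4}$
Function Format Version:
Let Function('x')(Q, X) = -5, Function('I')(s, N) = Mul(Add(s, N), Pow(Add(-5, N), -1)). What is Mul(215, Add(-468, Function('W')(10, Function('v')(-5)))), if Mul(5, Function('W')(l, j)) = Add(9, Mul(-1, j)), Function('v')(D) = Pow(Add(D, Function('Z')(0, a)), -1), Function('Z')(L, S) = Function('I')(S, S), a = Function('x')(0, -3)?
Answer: Rational(-400889, 4) ≈ -1.0022e+5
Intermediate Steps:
Function('I')(s, N) = Mul(Pow(Add(-5, N), -1), Add(N, s)) (Function('I')(s, N) = Mul(Add(N, s), Pow(Add(-5, N), -1)) = Mul(Pow(Add(-5, N), -1), Add(N, s)))
a = -5
Function('Z')(L, S) = Mul(2, S, Pow(Add(-5, S), -1)) (Function('Z')(L, S) = Mul(Pow(Add(-5, S), -1), Add(S, S)) = Mul(Pow(Add(-5, S), -1), Mul(2, S)) = Mul(2, S, Pow(Add(-5, S), -1)))
Function('v')(D) = Pow(Add(1, D), -1) (Function('v')(D) = Pow(Add(D, Mul(2, -5, Pow(Add(-5, -5), -1))), -1) = Pow(Add(D, Mul(2, -5, Pow(-10, -1))), -1) = Pow(Add(D, Mul(2, -5, Rational(-1, 10))), -1) = Pow(Add(D, 1), -1) = Pow(Add(1, D), -1))
Function('W')(l, j) = Add(Rational(9, 5), Mul(Rational(-1, 5), j)) (Function('W')(l, j) = Mul(Rational(1, 5), Add(9, Mul(-1, j))) = Add(Rational(9, 5), Mul(Rational(-1, 5), j)))
Mul(215, Add(-468, Function('W')(10, Function('v')(-5)))) = Mul(215, Add(-468, Add(Rational(9, 5), Mul(Rational(-1, 5), Pow(Add(1, -5), -1))))) = Mul(215, Add(-468, Add(Rational(9, 5), Mul(Rational(-1, 5), Pow(-4, -1))))) = Mul(215, Add(-468, Add(Rational(9, 5), Mul(Rational(-1, 5), Rational(-1, 4))))) = Mul(215, Add(-468, Add(Rational(9, 5), Rational(1, 20)))) = Mul(215, Add(-468, Rational(37, 20))) = Mul(215, Rational(-9323, 20)) = Rational(-400889, 4)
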